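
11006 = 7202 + 3804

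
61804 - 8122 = 53682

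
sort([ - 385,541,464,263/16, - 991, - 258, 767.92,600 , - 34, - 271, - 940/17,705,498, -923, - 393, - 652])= [ - 991, - 923, - 652, - 393, -385, - 271, - 258, - 940/17, - 34,263/16, 464, 498,  541, 600, 705, 767.92 ]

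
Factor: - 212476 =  - 2^2*11^2*439^1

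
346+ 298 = 644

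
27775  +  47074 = 74849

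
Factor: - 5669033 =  - 89^1 * 63697^1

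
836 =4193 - 3357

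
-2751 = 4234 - 6985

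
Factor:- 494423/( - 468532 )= 2^ ( -2 )*139^1*3557^1*117133^( - 1 )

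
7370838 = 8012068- 641230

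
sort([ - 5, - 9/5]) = [-5, - 9/5]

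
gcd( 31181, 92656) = 1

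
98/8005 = 98/8005 = 0.01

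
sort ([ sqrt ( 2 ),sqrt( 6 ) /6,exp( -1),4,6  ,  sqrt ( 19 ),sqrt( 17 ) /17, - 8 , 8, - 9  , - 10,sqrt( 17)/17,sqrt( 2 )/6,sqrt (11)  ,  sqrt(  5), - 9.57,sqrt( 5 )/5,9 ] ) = [ - 10, - 9.57, - 9,-8,sqrt( 2 )/6,sqrt( 17 ) /17,sqrt( 17)/17,exp( - 1),sqrt(6)/6,  sqrt( 5)/5,sqrt( 2 ), sqrt( 5), sqrt(11), 4, sqrt(19) , 6,8,9] 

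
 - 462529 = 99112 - 561641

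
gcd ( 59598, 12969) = 99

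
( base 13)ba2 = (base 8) 3707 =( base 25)34g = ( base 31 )227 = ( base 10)1991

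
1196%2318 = 1196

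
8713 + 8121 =16834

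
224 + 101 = 325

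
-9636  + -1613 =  -11249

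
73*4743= 346239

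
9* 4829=43461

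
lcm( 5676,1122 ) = 96492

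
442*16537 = 7309354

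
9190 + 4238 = 13428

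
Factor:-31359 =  - 3^1 * 10453^1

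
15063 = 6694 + 8369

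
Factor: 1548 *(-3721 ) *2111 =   -  12159587988= - 2^2*3^2*43^1*61^2*2111^1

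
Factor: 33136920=2^3*3^2*5^1*83^1 *1109^1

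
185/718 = 185/718 = 0.26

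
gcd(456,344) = 8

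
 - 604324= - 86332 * 7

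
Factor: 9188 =2^2*2297^1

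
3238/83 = 3238/83 = 39.01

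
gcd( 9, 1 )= 1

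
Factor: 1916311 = 1916311^1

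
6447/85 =75 + 72/85 = 75.85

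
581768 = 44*13222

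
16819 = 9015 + 7804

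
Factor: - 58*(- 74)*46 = 197432  =  2^3 * 23^1*29^1*37^1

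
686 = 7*98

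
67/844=67/844 = 0.08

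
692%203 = 83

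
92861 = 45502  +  47359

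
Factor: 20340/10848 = 2^( - 3)*3^1*5^1 = 15/8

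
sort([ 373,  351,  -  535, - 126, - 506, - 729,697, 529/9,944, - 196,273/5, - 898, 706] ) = [-898, - 729,-535,-506, - 196,-126, 273/5, 529/9, 351, 373, 697, 706,944]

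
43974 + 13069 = 57043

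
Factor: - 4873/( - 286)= 2^ ( - 1)* 13^( - 1)* 443^1 = 443/26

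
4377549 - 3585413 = 792136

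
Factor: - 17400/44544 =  - 2^(-6) * 5^2 = - 25/64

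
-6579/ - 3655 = 9/5 = 1.80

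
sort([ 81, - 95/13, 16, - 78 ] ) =[ - 78, - 95/13,16,81]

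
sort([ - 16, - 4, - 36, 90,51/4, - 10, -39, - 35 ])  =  [ - 39, - 36 , - 35,  -  16,-10, - 4 , 51/4, 90 ]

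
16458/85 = 16458/85 = 193.62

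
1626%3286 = 1626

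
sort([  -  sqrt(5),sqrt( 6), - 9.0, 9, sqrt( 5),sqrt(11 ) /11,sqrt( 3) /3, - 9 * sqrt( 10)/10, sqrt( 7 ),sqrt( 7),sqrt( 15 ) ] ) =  [ - 9.0,  -  9 * sqrt( 10)/10, - sqrt( 5),sqrt( 11)/11,  sqrt( 3) /3,sqrt( 5),sqrt( 6 ),sqrt( 7),sqrt( 7),sqrt(15 ), 9]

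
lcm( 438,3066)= 3066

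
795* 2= 1590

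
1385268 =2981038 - 1595770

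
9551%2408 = 2327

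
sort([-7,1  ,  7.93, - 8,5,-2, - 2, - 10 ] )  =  [-10, - 8,  -  7 ,-2, - 2,1,5,7.93 ] 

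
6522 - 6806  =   - 284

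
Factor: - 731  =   - 17^1*43^1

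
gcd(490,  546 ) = 14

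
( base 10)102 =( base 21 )4i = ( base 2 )1100110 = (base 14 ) 74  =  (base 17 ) 60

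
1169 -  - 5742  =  6911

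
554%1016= 554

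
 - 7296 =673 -7969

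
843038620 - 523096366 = 319942254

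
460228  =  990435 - 530207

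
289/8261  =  289/8261 = 0.03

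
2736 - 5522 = -2786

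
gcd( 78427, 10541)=1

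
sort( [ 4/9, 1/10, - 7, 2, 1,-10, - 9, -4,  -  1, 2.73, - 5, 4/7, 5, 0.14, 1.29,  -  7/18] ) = [-10, -9, - 7, - 5,- 4, - 1, - 7/18, 1/10, 0.14, 4/9,  4/7,1, 1.29,2, 2.73, 5] 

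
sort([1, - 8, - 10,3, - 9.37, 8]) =[-10,-9.37, - 8,1,3, 8] 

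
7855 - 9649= - 1794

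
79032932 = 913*86564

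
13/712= 13/712 = 0.02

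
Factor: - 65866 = - 2^1*32933^1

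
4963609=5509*901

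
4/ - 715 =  - 1  +  711/715  =  - 0.01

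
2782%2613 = 169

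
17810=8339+9471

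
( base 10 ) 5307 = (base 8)12273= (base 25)8C7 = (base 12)30A3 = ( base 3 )21021120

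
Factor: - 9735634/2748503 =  - 2^1*2748503^(  -  1 )*4867817^1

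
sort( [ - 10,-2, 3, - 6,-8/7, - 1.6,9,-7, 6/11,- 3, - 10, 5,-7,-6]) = [ - 10,-10,-7, - 7, - 6,-6,-3,-2, - 1.6,-8/7, 6/11 , 3,5, 9]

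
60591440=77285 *784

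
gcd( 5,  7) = 1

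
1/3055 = 1/3055 = 0.00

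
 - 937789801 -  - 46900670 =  - 890889131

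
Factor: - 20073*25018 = -2^1*3^1*7^1*1787^1*6691^1 = - 502186314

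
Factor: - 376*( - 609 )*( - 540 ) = - 2^5*3^4*5^1*7^1*29^1*47^1 = - 123651360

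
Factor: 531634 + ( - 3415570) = - 2^5*3^1 * 11^1*2731^1  =  - 2883936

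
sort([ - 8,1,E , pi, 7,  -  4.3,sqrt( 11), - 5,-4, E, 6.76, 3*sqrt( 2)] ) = [- 8 , - 5 , - 4.3,-4,1,E,  E , pi, sqrt ( 11),3*sqrt(2),6.76 , 7 ]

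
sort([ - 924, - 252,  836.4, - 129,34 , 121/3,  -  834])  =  [ - 924, - 834, - 252, - 129, 34,121/3, 836.4] 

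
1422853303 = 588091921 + 834761382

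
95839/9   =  95839/9 = 10648.78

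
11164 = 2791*4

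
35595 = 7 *5085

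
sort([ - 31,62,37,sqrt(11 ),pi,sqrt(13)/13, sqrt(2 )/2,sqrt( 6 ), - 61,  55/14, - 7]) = [ - 61,  -  31, - 7,sqrt(13 )/13, sqrt( 2 )/2, sqrt(6), pi,sqrt( 11 ),  55/14, 37,62]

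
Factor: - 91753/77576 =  - 2^( - 3) * 9697^ ( - 1)*91753^1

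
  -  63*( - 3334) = 210042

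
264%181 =83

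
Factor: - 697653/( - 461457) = 319/211= 11^1*29^1*211^ (-1)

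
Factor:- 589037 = - 73^1 *8069^1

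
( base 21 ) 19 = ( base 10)30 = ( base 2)11110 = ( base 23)17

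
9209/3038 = 3 + 95/3038 = 3.03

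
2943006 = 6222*473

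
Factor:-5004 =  - 2^2*3^2*139^1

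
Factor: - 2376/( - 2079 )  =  2^3*7^( - 1 )=   8/7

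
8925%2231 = 1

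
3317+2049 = 5366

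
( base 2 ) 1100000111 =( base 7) 2155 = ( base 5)11100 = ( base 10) 775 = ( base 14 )3d5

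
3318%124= 94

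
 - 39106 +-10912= - 50018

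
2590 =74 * 35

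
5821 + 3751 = 9572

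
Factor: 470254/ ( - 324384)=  - 235127/162192 = - 2^(  -  4)*3^( - 1 )*17^1*31^(-1)*109^(  -  1 )*13831^1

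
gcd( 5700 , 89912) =4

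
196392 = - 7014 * ( - 28)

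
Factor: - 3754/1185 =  - 2^1*3^ ( - 1)*5^( - 1)*79^( - 1) * 1877^1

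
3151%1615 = 1536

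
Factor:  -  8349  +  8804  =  5^1*7^1*13^1 = 455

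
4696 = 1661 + 3035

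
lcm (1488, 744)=1488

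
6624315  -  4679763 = 1944552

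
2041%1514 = 527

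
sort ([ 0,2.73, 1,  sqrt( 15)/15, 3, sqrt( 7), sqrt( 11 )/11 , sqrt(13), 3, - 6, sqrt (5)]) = [ - 6, 0, sqrt( 15 )/15,  sqrt(11)/11 , 1, sqrt ( 5), sqrt( 7),2.73, 3,3,sqrt( 13)] 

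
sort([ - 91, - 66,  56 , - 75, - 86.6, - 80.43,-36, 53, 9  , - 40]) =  [ - 91, - 86.6,  -  80.43, - 75 ,-66,-40, - 36 , 9, 53,56] 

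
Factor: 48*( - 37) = - 2^4 * 3^1* 37^1 =- 1776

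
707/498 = 1 + 209/498 = 1.42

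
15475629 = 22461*689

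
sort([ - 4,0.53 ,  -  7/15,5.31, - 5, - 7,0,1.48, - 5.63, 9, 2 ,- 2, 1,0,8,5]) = [ - 7, - 5.63,-5, - 4, - 2, - 7/15,  0,  0,0.53,1,1.48,2, 5, 5.31,8,9 ]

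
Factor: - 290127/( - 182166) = 2^(-1) * 313^(-1 ) * 997^1= 997/626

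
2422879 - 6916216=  - 4493337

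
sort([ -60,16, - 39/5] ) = [ - 60,-39/5,16]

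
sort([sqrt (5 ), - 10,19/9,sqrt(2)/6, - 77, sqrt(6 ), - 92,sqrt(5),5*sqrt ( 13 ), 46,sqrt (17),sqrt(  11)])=[- 92,  -  77 ,-10,sqrt( 2)/6,19/9,sqrt(5 ),sqrt( 5),sqrt( 6 ), sqrt(11) , sqrt( 17),5*sqrt( 13 ), 46] 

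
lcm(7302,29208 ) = 29208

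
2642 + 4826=7468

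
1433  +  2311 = 3744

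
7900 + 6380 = 14280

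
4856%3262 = 1594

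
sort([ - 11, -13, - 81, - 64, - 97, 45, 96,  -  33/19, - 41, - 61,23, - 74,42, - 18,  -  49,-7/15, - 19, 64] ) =[ - 97, - 81, - 74, - 64, - 61, - 49 , - 41, - 19, - 18, - 13,-11, - 33/19, - 7/15,  23,42,45,64, 96]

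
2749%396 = 373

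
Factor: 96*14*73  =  98112 = 2^6 *3^1*7^1*73^1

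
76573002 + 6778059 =83351061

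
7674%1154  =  750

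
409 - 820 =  - 411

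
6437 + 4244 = 10681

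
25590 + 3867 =29457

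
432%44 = 36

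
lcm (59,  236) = 236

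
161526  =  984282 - 822756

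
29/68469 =1/2361= 0.00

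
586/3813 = 586/3813 =0.15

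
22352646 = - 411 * ( - 54386 )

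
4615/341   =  4615/341 = 13.53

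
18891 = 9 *2099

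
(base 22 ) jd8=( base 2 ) 10010100010010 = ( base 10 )9490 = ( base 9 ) 14014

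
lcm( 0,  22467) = 0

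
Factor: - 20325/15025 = - 813/601 = - 3^1 * 271^1 *601^(- 1)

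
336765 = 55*6123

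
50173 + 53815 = 103988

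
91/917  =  13/131=0.10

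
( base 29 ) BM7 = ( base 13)4673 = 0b10011010101000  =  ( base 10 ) 9896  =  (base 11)7487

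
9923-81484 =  - 71561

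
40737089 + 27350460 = 68087549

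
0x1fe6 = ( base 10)8166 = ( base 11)6154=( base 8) 17746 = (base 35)6NB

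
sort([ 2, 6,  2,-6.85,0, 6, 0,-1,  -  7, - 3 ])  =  [-7, - 6.85,-3, - 1,0,0, 2, 2, 6, 6 ] 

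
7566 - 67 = 7499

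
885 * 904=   800040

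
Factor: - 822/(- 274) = 3 = 3^1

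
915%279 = 78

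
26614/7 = 3802 = 3802.00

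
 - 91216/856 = - 107 + 47/107 = - 106.56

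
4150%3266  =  884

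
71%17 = 3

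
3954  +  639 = 4593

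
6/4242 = 1/707 = 0.00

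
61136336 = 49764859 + 11371477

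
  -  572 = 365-937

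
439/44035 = 439/44035 = 0.01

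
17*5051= 85867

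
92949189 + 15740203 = 108689392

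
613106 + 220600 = 833706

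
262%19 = 15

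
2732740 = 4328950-1596210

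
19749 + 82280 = 102029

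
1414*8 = 11312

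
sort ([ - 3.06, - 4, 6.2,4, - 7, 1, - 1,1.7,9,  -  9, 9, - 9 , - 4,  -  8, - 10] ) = [ - 10  , - 9, - 9, - 8,  -  7, - 4, - 4, - 3.06 , - 1,1,1.7,4,  6.2,  9,  9] 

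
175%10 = 5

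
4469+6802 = 11271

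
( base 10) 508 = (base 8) 774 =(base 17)1CF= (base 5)4013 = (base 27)IM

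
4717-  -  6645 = 11362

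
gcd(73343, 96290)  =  1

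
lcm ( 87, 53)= 4611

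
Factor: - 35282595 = - 3^1*5^1*2352173^1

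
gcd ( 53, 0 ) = 53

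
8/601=8/601 = 0.01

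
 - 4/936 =  -  1 + 233/234=- 0.00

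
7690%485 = 415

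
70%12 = 10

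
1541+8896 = 10437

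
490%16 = 10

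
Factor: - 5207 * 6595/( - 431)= 5^1*41^1*127^1*431^(-1)*1319^1 = 34340165/431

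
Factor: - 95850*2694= - 258219900 = - 2^2*3^4*5^2*71^1*449^1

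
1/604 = 1/604 = 0.00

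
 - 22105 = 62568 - 84673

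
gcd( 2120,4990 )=10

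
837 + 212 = 1049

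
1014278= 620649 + 393629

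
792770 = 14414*55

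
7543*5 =37715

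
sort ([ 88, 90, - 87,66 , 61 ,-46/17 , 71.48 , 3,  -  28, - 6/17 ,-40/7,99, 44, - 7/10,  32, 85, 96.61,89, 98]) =[ - 87, - 28, - 40/7, - 46/17, - 7/10,  -  6/17,3, 32, 44,61,  66 , 71.48,85,88,  89 , 90, 96.61, 98, 99]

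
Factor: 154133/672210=2^(- 1) * 3^( - 2 )*5^( -1 )*11^( -1 )*227^1 =227/990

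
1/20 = 1/20= 0.05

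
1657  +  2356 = 4013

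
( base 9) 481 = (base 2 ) 110001101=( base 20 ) JH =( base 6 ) 1501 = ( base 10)397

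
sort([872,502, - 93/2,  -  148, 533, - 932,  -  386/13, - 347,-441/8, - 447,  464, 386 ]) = [ - 932, - 447, - 347, - 148,  -  441/8  , - 93/2,-386/13, 386,464,502,533,872]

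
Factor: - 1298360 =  - 2^3*5^1*7^1 *4637^1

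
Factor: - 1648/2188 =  - 2^2*103^1*547^( - 1) =- 412/547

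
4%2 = 0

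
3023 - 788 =2235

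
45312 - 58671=-13359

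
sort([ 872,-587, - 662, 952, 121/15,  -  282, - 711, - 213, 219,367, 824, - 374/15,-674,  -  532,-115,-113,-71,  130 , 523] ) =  [-711, - 674, - 662, - 587,  -  532, - 282,-213,  -  115, - 113, - 71,- 374/15, 121/15,130,219, 367, 523,  824 , 872,952 ] 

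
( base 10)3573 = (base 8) 6765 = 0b110111110101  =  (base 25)5hn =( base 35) 2w3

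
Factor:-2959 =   -  11^1 * 269^1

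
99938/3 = 33312 +2/3  =  33312.67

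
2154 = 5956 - 3802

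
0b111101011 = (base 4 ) 13223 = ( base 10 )491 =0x1EB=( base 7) 1301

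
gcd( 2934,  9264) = 6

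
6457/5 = 1291 + 2/5 = 1291.40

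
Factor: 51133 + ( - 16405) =2^3*3^1*1447^1 = 34728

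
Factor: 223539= 3^1*269^1*277^1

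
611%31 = 22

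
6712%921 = 265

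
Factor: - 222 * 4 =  - 2^3*3^1*37^1 = -  888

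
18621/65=286+31/65  =  286.48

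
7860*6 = 47160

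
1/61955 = 1/61955 = 0.00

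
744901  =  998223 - 253322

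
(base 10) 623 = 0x26f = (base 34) ib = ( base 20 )1b3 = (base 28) M7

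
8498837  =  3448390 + 5050447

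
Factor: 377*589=13^1*19^1 * 29^1*31^1   =  222053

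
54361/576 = 54361/576 = 94.38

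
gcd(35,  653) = 1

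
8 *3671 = 29368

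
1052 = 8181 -7129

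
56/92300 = 14/23075 = 0.00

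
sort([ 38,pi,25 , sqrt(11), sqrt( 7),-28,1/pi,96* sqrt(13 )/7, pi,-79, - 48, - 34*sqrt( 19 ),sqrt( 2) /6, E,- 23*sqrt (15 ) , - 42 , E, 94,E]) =[ - 34*sqrt( 19 ), - 23*sqrt( 15), - 79, - 48, - 42, - 28, sqrt(2 )/6,1/pi,sqrt(7), E, E, E, pi , pi , sqrt ( 11),25,38,96*sqrt( 13) /7 , 94]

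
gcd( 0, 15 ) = 15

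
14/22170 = 7/11085 = 0.00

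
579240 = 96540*6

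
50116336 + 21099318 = 71215654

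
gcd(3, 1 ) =1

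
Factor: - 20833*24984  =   - 520491672 = - 2^3*3^2*83^1*251^1*347^1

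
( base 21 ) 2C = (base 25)24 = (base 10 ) 54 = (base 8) 66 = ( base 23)28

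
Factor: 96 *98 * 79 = 2^6*3^1  *  7^2*79^1= 743232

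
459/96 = 4 + 25/32 = 4.78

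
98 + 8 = 106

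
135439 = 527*257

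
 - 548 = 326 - 874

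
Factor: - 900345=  - 3^1*5^1*193^1*311^1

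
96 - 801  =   - 705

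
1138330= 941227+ 197103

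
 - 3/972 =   -  1+ 323/324 =- 0.00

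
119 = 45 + 74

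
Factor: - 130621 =-130621^1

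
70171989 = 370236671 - 300064682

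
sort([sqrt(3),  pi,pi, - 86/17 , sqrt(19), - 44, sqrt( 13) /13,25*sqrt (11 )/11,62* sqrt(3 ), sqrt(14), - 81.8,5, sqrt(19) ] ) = [  -  81.8,  -  44, - 86/17, sqrt( 13)/13,sqrt( 3),  pi,pi, sqrt (14), sqrt(19),  sqrt(19) , 5, 25*sqrt( 11) /11,  62*sqrt(3)]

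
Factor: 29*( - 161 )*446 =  - 2^1*7^1 * 23^1*29^1*223^1  =  - 2082374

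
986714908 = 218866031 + 767848877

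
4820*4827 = 23266140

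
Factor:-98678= - 2^1*49339^1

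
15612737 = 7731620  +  7881117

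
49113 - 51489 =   -  2376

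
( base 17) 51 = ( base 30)2Q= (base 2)1010110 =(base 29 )2S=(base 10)86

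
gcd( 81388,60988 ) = 4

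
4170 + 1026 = 5196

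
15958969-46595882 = - 30636913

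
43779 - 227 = 43552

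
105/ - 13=  -  105/13 = - 8.08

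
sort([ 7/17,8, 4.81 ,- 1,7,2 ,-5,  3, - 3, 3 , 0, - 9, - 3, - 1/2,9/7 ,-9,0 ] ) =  [ - 9, - 9,-5, - 3, - 3, - 1 , - 1/2, 0, 0,7/17, 9/7, 2,3,3 , 4.81, 7,8]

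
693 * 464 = 321552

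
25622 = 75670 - 50048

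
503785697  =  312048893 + 191736804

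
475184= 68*6988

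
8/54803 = 8/54803 = 0.00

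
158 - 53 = 105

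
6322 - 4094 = 2228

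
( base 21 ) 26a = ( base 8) 1772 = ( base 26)1D4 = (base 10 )1018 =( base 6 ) 4414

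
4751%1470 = 341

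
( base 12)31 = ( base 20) 1H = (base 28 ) 19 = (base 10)37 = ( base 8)45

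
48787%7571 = 3361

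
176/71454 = 88/35727=0.00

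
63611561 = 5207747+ 58403814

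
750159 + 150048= 900207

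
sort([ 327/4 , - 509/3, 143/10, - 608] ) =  [ - 608, - 509/3, 143/10,  327/4]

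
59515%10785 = 5590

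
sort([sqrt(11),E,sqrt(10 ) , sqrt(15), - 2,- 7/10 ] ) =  [ - 2, - 7/10, E,  sqrt(10),sqrt (11 ), sqrt(15)] 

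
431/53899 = 431/53899 = 0.01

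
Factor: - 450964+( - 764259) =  - 43^1*59^1*479^1=- 1215223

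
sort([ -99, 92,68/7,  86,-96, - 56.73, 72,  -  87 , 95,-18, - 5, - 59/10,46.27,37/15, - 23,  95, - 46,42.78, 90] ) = [  -  99, - 96, - 87, - 56.73, -46 , - 23, - 18,-59/10, - 5, 37/15,68/7, 42.78,46.27,72,86,90, 92,95, 95] 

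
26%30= 26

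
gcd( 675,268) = 1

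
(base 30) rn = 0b1101000001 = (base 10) 833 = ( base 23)1d5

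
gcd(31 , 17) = 1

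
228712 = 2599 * 88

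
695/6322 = 695/6322 = 0.11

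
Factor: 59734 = 2^1*29867^1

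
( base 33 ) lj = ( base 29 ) og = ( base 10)712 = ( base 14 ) 38c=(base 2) 1011001000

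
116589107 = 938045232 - 821456125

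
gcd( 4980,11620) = 1660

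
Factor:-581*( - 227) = 131887 = 7^1*83^1*227^1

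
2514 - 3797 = - 1283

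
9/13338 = 1/1482= 0.00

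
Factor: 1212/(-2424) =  - 1/2=- 2^(-1)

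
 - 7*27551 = - 192857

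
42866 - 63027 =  - 20161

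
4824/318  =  804/53  =  15.17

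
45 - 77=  - 32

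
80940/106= 763+31/53=763.58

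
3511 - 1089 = 2422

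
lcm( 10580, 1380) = 31740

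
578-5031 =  - 4453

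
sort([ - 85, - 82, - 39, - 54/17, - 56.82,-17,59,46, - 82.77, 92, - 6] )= [ - 85, - 82.77, - 82,  -  56.82, - 39, - 17,- 6, - 54/17, 46,59,92]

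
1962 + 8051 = 10013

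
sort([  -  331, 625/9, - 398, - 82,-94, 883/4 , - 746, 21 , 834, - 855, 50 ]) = [- 855, - 746,-398, - 331, - 94, - 82, 21, 50, 625/9,  883/4, 834]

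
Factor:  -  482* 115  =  -2^1*5^1*23^1*241^1 = - 55430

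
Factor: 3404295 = 3^3* 5^1*151^1 * 167^1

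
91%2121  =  91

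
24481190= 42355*578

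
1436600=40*35915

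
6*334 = 2004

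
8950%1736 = 270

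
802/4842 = 401/2421 =0.17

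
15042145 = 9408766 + 5633379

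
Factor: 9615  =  3^1*5^1*641^1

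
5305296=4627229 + 678067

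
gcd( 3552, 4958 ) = 74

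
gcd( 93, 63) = 3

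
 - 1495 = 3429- 4924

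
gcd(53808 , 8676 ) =12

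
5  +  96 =101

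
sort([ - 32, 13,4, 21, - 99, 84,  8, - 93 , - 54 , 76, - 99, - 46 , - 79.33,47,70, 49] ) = [ - 99, - 99 , - 93 ,  -  79.33, - 54, - 46, - 32,4,8,13 , 21,47,49,70,  76,84] 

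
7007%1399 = 12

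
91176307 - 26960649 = 64215658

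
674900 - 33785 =641115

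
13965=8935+5030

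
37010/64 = 18505/32 = 578.28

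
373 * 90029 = 33580817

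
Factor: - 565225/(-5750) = 983/10 = 2^( - 1)*5^( - 1) * 983^1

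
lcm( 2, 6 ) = 6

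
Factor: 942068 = 2^2*47^1*5011^1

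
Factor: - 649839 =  - 3^1* 251^1 *863^1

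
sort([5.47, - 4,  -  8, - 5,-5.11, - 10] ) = [-10, - 8, - 5.11, - 5, - 4,5.47 ] 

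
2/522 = 1/261 = 0.00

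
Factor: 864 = 2^5 * 3^3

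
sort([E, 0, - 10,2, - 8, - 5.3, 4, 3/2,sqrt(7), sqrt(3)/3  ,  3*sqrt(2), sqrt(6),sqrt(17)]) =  [ - 10,  -  8, - 5.3, 0, sqrt ( 3 )/3,3/2,2,sqrt( 6),sqrt ( 7), E,  4, sqrt(17),  3*sqrt ( 2) ]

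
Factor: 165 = 3^1 * 5^1*11^1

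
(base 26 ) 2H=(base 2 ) 1000101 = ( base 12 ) 59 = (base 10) 69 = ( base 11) 63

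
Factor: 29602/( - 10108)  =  -41/14= -2^( - 1)*7^(-1)* 41^1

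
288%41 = 1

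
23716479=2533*9363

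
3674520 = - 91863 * ( - 40) 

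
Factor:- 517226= - 2^1*258613^1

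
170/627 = 170/627 = 0.27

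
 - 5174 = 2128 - 7302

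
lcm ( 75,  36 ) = 900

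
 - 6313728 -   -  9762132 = 3448404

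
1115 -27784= - 26669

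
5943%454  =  41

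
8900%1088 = 196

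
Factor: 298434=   2^1 * 3^1 * 49739^1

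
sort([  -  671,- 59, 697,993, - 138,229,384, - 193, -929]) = [ - 929,  -  671,  -  193, - 138 , - 59,229,  384,697,993 ] 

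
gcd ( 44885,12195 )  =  5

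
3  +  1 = 4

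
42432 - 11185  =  31247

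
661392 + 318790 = 980182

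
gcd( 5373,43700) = 1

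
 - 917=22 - 939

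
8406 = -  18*( - 467)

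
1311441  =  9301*141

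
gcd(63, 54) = 9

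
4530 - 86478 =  - 81948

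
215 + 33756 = 33971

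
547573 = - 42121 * ( - 13)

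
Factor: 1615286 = 2^1*31^1 * 26053^1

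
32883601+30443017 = 63326618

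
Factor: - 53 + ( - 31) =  - 2^2*3^1 * 7^1 = - 84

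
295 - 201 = 94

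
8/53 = 8/53 = 0.15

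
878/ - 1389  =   - 1 + 511/1389 = - 0.63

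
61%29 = 3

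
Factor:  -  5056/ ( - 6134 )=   2528/3067=   2^5*79^1*3067^( - 1)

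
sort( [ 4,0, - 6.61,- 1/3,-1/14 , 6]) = [ -6.61,  -  1/3 , -1/14,0, 4,6 ] 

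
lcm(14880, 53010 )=848160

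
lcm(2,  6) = 6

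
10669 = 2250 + 8419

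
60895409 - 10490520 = 50404889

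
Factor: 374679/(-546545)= - 3^3 * 5^ (  -  1)*281^( - 1)*389^(-1 )*13877^1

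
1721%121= 27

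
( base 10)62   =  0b111110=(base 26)2A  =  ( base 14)46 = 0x3E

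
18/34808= 9/17404  =  0.00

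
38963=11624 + 27339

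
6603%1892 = 927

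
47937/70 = 684 + 57/70 = 684.81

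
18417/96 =6139/32 = 191.84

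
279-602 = -323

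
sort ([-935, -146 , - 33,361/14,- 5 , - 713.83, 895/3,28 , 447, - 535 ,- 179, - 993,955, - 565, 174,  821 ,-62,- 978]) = [  -  993, - 978, - 935 , - 713.83 , - 565, - 535, - 179 , - 146, -62,  -  33 , - 5,  361/14 , 28,174,  895/3,447, 821, 955 ]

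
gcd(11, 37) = 1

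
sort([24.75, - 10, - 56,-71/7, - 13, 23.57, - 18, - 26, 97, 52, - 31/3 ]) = [ - 56, - 26, - 18 , - 13, - 31/3 , - 71/7, - 10, 23.57,24.75,52, 97] 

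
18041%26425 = 18041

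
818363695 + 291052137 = 1109415832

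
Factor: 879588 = 2^2 * 3^2 * 53^1*461^1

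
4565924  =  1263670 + 3302254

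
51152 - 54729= -3577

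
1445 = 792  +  653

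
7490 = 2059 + 5431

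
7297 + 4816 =12113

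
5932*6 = 35592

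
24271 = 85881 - 61610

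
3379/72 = 46 + 67/72 = 46.93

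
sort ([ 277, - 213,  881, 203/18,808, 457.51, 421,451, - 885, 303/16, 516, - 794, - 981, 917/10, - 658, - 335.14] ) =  [ -981, - 885, - 794, - 658, - 335.14,-213, 203/18, 303/16,917/10, 277 , 421 , 451,457.51, 516, 808, 881 ] 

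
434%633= 434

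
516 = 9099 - 8583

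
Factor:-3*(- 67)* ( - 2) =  - 2^1 * 3^1 * 67^1 = -  402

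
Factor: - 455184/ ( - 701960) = 2^1 * 3^2 * 5^ (-1) *7^( - 1)*23^ ( - 1 )*29^1=522/805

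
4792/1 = 4792 = 4792.00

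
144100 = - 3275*( - 44 ) 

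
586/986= 293/493 = 0.59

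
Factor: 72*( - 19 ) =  - 2^3*3^2 * 19^1 = -  1368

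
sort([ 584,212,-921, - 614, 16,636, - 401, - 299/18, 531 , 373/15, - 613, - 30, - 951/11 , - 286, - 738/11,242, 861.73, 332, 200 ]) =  [ - 921, - 614, - 613, - 401,-286, - 951/11, - 738/11,-30, - 299/18,16, 373/15, 200,212,242, 332, 531, 584, 636,861.73]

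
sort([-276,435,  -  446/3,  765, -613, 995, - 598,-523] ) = [-613,  -  598, - 523 ,-276, - 446/3, 435, 765, 995 ] 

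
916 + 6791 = 7707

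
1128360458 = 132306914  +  996053544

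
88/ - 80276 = -1 + 20047/20069 = - 0.00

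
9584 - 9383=201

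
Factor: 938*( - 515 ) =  - 2^1 * 5^1*7^1*67^1*103^1 = - 483070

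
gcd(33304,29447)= 1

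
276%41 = 30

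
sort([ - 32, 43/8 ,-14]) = [ - 32, - 14, 43/8 ]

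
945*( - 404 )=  - 381780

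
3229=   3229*1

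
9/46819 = 9/46819 = 0.00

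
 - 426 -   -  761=335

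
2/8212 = 1/4106 =0.00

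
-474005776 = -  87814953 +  - 386190823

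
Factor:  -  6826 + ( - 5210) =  - 2^2*3^1*17^1*59^1 = - 12036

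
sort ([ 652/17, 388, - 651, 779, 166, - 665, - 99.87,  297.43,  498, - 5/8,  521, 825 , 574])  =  [ - 665 , - 651, - 99.87,-5/8, 652/17, 166, 297.43,388,498,  521, 574, 779,825]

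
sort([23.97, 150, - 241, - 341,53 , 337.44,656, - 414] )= [ - 414,-341,-241, 23.97, 53,150, 337.44,656]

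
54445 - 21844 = 32601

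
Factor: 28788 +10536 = 2^2*3^1*29^1*113^1 = 39324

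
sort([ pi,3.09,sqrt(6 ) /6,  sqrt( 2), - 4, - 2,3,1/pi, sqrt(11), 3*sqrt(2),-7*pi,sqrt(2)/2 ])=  [ - 7*pi, - 4, - 2, 1/pi, sqrt ( 6 )/6, sqrt(2)/2,sqrt(2 ), 3,3.09, pi,sqrt( 11),3 *sqrt(2 )]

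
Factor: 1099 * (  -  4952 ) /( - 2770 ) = 2721124/1385= 2^2 *5^( - 1)*7^1*157^1*277^( - 1 )*619^1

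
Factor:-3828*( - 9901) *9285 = 2^2*3^2*5^1 * 11^1*29^1*619^1* 9901^1 =351911044980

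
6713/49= 137  =  137.00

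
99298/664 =49649/332 = 149.55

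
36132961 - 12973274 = 23159687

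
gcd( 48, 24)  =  24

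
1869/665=2 + 77/95 = 2.81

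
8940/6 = 1490 = 1490.00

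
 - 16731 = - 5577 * 3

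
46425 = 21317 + 25108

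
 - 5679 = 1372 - 7051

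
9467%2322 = 179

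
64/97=64/97 =0.66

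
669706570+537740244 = 1207446814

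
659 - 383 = 276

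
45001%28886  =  16115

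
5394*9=48546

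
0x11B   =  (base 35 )83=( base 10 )283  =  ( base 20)e3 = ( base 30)9d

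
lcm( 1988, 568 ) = 3976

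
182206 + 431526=613732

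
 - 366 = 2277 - 2643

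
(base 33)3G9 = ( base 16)edc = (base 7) 14043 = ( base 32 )3ms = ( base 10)3804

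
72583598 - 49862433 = 22721165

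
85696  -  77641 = 8055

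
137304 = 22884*6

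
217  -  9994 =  - 9777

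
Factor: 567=3^4*7^1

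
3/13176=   1/4392= 0.00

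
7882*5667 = 44667294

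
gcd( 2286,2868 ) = 6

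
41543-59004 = - 17461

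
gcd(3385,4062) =677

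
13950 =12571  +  1379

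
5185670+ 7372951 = 12558621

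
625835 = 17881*35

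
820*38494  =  31565080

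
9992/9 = 1110 + 2/9 = 1110.22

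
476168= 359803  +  116365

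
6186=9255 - 3069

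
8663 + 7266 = 15929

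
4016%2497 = 1519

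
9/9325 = 9/9325 =0.00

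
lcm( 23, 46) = 46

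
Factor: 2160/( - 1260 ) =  - 2^2 *3^1*7^(-1) = -12/7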